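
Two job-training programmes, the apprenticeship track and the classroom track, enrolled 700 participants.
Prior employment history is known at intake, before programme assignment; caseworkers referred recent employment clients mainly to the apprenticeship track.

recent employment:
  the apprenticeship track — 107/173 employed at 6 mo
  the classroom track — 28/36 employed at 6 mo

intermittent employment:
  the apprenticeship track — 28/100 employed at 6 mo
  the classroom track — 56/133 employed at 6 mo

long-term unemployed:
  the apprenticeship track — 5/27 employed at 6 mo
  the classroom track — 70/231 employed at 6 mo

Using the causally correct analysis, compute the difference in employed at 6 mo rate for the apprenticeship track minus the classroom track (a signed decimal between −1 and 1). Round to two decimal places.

Here prior employment history is a common cause — it drives both which programme a case falls under and the outcome. The crude comparison mixes populations; the stratum-specific rates are the causally relevant ones.
Adjusting over the population distribution of prior employment history: 0.299·(0.618−0.778) + 0.333·(0.280−0.421) + 0.369·(0.185−0.303) = -0.138.

-0.14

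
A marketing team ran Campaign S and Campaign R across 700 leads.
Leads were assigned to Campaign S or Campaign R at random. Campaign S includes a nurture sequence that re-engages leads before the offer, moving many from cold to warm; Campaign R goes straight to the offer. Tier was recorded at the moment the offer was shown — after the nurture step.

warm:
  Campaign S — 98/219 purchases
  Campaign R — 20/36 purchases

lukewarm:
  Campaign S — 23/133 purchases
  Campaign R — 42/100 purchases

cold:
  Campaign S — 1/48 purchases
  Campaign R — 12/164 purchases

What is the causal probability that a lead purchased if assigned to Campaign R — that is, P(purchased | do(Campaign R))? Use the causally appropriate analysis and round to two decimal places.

The engagement tier-specific comparison favours Campaign R throughout, but the pooled figures favour Campaign S. The question is whether to condition on engagement tier.
Engagement tier is downstream of the campaign. One should not condition on a consequence of treatment, so the overall rates are the right comparison.
So P(outcome | do(Campaign R)) is just the pooled rate for Campaign R: 74/300 = 0.247.

0.25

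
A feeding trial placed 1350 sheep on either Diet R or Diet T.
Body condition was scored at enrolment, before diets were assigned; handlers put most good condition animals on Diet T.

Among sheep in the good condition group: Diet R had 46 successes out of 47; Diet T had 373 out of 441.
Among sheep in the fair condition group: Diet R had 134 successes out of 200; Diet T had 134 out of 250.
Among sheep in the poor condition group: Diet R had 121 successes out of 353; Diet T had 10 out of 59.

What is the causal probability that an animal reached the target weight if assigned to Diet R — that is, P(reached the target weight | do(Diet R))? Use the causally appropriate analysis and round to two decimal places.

0.68

Within every starting body condition level Diet R has the higher rate, yet pooled Diet T does — Simpson's reversal.
Since starting body condition is a pre-existing factor (not a product of the diet) and it affects the outcome on its own, it is a confounder. The stratified rates, not the pooled rate, identify the causal effect.
Standardising Diet R to the population starting body condition mix: 0.361·46/47 + 0.333·134/200 + 0.305·121/353 = 0.682.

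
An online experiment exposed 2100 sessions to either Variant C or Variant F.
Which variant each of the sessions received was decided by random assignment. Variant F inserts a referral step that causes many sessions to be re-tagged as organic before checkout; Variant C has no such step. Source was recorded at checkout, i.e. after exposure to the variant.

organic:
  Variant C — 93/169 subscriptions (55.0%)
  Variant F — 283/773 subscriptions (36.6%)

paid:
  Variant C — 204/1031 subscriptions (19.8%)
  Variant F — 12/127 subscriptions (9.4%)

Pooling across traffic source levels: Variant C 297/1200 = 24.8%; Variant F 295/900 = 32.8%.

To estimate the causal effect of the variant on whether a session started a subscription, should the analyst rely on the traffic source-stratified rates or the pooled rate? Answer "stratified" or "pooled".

pooled

Variant C is higher inside every traffic source stratum but Variant F is higher in aggregate. Whether to stratify depends on how traffic source relates to the variant.
Traffic source is recorded after the variant and is itself shifted by it — it sits on the causal path from variant to outcome. Conditioning on a mediator would strip out part of the effect we want; the pooled comparison gives the total causal effect.
Pooled: Variant C 24.8% vs Variant F 32.8%; Variant F is higher overall.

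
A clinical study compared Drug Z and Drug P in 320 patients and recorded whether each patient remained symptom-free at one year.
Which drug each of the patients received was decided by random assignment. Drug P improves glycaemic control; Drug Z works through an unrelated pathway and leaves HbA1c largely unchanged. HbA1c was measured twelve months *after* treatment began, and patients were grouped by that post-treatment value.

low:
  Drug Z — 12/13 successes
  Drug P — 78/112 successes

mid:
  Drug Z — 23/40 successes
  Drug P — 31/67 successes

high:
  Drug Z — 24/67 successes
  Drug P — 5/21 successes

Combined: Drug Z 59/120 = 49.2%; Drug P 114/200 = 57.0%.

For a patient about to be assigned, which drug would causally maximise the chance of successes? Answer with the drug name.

Within every HbA1c level Drug Z has the higher rate, yet pooled Drug P does — Simpson's reversal.
HbA1c is downstream of the drug. One should not condition on a consequence of treatment, so the overall rates are the right comparison.
Pooled: Drug Z 49.2% vs Drug P 57.0%; Drug P is higher overall.

Drug P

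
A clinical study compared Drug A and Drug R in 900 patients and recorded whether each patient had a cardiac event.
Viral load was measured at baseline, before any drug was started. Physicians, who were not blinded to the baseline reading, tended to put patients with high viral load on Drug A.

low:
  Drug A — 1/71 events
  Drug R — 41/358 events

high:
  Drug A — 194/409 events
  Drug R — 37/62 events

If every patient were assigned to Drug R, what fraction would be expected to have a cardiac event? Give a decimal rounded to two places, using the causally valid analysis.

Nothing the drug does changes viral load; the imbalance is an allocation artefact. With viral load also predicting the outcome, the pooled figure is confounded, and the within-stratum comparison is the causal one.
Standardising Drug R to the population viral load mix: 0.477·41/358 + 0.523·37/62 = 0.367.

0.37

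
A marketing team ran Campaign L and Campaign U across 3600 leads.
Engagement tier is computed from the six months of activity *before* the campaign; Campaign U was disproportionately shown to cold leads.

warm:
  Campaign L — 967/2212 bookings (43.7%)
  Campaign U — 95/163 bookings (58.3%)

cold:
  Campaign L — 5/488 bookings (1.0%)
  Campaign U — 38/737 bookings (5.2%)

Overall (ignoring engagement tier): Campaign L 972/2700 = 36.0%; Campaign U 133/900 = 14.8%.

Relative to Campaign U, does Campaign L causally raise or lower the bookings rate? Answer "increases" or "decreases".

The stratified and pooled comparisons disagree (Campaign U wins within each engagement tier; Campaign L wins overall), so the answer turns on the causal role of engagement tier.
The imbalance in engagement tier arose from how leads were allocated, not from anything the campaign did; and engagement tier independently affects the outcome. The pooled gap is confounded — condition on engagement tier.
Within each level — warm: 43.7% vs 58.3%; cold: 1.0% vs 5.2% — Campaign U is higher every time.

decreases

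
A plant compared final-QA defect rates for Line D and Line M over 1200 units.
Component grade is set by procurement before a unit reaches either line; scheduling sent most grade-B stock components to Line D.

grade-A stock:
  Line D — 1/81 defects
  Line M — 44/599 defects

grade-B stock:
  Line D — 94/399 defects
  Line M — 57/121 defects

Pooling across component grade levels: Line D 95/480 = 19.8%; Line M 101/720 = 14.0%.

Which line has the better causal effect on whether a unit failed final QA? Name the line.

Line D

The component grade-specific comparison favours Line D throughout, but the pooled figures favour Line M. The question is whether to condition on component grade.
The imbalance in component grade arose from how units were allocated, not from anything the line did; and component grade independently affects the outcome. The pooled gap is confounded — condition on component grade.
Within each level — grade-A stock: 1.2% vs 7.3%; grade-B stock: 23.6% vs 47.1% — Line D is lower every time.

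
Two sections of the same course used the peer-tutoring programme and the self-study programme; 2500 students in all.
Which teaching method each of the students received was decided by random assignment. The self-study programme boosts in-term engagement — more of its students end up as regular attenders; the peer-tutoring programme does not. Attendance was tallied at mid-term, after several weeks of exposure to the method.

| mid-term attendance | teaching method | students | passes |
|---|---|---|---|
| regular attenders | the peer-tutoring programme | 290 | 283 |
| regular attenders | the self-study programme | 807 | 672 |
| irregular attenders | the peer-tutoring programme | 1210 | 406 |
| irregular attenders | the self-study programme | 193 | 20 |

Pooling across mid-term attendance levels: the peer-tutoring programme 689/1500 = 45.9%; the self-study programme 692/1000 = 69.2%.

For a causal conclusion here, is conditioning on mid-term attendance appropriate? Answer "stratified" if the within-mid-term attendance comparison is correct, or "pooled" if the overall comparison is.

Mid-term attendance is downstream of the teaching method. One should not condition on a consequence of treatment, so the overall rates are the right comparison.
Pooled: the peer-tutoring programme 45.9% vs the self-study programme 69.2%; the self-study programme is higher overall.

pooled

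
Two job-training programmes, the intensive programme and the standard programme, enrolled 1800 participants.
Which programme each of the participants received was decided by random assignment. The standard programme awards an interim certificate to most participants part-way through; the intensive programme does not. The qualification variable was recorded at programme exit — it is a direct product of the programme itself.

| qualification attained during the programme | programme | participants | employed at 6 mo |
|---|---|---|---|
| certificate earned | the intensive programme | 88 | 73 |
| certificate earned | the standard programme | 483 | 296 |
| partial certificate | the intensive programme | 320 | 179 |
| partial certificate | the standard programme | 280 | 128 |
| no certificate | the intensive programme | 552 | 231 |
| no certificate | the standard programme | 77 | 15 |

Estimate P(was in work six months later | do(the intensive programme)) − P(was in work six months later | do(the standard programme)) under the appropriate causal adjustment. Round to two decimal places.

The qualification attained during the programme-specific comparison favours the intensive programme throughout, but the pooled figures favour the standard programme. The question is whether to condition on qualification attained during the programme.
Qualification attained during the programme here is a post-treatment variable shaped by the programme; conditioning on it would introduce bias rather than remove it. The overall comparison is the causal one.
The causal difference is the pooled difference: 0.503 − 0.523 = -0.019.

-0.02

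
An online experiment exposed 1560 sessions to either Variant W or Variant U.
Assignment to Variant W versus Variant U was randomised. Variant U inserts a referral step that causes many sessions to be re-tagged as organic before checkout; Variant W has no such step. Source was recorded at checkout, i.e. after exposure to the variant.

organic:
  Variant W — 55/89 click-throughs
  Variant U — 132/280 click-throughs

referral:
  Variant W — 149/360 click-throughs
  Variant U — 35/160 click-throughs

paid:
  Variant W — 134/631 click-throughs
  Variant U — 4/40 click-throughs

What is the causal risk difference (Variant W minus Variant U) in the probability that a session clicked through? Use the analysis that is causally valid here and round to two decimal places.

-0.04

The stratified and pooled comparisons disagree (Variant W wins within each traffic source; Variant U wins overall), so the answer turns on the causal role of traffic source.
Because the variant influences traffic source, traffic source is a post-treatment mediator, not a confounder. Stratifying on it would bias the estimate; the causal effect is the crude pooled difference.
The causal difference is the pooled difference: 0.313 − 0.356 = -0.043.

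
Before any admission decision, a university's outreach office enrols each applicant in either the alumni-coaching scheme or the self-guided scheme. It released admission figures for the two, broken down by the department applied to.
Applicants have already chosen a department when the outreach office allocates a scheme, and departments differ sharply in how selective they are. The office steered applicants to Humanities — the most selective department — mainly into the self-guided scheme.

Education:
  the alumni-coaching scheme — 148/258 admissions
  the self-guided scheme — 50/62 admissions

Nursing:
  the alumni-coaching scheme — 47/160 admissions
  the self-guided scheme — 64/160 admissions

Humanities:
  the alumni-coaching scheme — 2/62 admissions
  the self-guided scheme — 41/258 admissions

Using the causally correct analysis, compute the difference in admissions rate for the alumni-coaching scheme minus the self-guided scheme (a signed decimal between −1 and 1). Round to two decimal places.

Nothing the outreach scheme does changes department; the imbalance is an allocation artefact. With department also predicting the outcome, the pooled figure is confounded, and the within-stratum comparison is the causal one.
Adjusting over the population distribution of department: 0.333·(0.574−0.806) + 0.333·(0.294−0.400) + 0.333·(0.032−0.159) = -0.155.

-0.16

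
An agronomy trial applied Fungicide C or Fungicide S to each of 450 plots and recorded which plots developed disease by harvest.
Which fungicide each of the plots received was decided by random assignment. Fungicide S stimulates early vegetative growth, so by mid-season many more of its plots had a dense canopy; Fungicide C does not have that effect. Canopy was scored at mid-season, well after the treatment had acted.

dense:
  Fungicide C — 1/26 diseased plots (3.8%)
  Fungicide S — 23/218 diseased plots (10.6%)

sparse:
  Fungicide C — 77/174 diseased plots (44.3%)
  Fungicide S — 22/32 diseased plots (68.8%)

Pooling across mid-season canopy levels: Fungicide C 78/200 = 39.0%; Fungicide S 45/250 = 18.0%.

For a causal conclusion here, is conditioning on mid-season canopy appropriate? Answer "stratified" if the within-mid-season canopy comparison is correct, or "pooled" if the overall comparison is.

pooled

Within every mid-season canopy level Fungicide C has the lower rate, yet pooled Fungicide S does — Simpson's reversal.
The distribution of mid-season canopy is itself part of what the fungicide does — it is an intermediate outcome. Holding it fixed would remove that part of the effect; the total effect is the pooled difference.
Pooled: Fungicide C 39.0% vs Fungicide S 18.0%; Fungicide S is lower overall.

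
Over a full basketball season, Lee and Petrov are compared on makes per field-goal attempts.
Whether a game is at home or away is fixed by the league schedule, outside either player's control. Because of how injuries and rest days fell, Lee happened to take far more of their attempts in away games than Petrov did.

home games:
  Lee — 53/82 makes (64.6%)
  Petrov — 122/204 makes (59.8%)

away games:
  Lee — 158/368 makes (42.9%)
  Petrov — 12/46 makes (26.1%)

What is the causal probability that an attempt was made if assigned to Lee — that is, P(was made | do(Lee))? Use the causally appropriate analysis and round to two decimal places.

0.52

The game venue-specific comparison favours Lee throughout, but the pooled figures favour Petrov. The question is whether to condition on game venue.
Game venue satisfies the back-door criterion: it is not a descendant of the player, and it blocks the spurious path from player to outcome. Adjusting for it (i.e., using the within-game venue rates) gives the causal effect.
Standardising Lee to the population game venue mix: 0.409·53/82 + 0.591·158/368 = 0.518.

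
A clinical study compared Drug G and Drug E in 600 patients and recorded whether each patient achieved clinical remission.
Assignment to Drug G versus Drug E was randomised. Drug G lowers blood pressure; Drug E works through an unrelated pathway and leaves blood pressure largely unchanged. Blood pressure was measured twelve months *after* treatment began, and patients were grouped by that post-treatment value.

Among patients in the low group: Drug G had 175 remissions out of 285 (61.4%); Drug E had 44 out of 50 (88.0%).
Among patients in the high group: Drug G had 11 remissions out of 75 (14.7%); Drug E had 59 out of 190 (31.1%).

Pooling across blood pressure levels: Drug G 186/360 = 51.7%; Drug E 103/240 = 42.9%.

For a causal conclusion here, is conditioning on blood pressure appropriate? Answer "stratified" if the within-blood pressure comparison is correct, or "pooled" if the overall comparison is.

The blood pressure-specific comparison favours Drug E throughout, but the pooled figures favour Drug G. The question is whether to condition on blood pressure.
Because the drug influences blood pressure, blood pressure is a post-treatment mediator, not a confounder. Stratifying on it would bias the estimate; the causal effect is the crude pooled difference.
Pooled: Drug G 51.7% vs Drug E 42.9%; Drug G is higher overall.

pooled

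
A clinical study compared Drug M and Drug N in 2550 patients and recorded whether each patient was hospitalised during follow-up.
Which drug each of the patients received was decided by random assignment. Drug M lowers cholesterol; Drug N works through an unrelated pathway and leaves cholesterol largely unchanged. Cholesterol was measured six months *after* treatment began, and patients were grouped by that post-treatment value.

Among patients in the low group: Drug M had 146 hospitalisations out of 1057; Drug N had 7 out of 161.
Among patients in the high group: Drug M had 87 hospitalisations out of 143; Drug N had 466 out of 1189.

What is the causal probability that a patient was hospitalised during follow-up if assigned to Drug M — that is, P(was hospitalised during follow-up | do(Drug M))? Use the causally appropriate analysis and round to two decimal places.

0.19

The cholesterol-specific comparison favours Drug N throughout, but the pooled figures favour Drug M. The question is whether to condition on cholesterol.
Cholesterol is downstream of the drug. One should not condition on a consequence of treatment, so the overall rates are the right comparison.
So P(outcome | do(Drug M)) is just the pooled rate for Drug M: 233/1200 = 0.194.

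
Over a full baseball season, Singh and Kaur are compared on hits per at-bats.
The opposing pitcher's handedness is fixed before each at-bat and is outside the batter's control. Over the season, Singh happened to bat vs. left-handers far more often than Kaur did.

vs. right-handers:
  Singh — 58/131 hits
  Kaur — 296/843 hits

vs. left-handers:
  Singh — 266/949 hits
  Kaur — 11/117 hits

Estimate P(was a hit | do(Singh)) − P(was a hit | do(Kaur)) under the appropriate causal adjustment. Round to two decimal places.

Nothing the player does changes pitcher handedness; the imbalance is an allocation artefact. With pitcher handedness also predicting the outcome, the pooled figure is confounded, and the within-stratum comparison is the causal one.
Adjusting over the population distribution of pitcher handedness: 0.477·(0.443−0.351) + 0.523·(0.280−0.094) = +0.141.

+0.14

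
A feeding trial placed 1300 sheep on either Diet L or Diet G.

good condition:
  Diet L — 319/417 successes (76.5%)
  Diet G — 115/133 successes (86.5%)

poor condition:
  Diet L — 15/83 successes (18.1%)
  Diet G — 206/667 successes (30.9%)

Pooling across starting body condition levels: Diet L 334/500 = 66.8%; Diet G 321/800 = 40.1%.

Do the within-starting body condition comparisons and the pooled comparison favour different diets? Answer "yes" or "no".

Within each starting body condition level (good condition 76.5% vs 86.5%; poor condition 18.1% vs 30.9%), Diet G has the higher rate every time. Pooled: 66.8% vs 40.1% — Diet L has the higher rate overall. The two comparisons disagree.

yes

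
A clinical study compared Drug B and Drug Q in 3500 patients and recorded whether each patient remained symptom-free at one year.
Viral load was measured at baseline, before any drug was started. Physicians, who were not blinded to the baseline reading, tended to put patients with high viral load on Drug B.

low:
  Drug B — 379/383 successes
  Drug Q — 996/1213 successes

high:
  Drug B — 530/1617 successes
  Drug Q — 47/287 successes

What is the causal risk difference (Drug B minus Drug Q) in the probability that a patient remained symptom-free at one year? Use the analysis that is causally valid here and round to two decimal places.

Since viral load is a pre-existing factor (not a product of the drug) and it affects the outcome on its own, it is a confounder. The stratified rates, not the pooled rate, identify the causal effect.
Adjusting over the population distribution of viral load: 0.456·(0.990−0.821) + 0.544·(0.328−0.164) = +0.166.

+0.17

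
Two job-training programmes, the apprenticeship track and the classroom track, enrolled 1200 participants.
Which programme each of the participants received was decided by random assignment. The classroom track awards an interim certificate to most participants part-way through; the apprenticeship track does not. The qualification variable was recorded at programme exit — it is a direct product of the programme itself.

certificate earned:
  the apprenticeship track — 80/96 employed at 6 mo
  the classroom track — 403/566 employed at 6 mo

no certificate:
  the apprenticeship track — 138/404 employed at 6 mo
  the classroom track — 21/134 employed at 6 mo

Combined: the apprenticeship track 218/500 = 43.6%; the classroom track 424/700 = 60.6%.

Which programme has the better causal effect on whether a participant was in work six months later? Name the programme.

the classroom track

Qualification attained during the programme lies on the pathway programme → qualification attained during the programme → outcome, so adjusting for it blocks the indirect effect. For the total causal effect of programme, use the unadjusted pooled rates.
Pooled: the apprenticeship track 43.6% vs the classroom track 60.6%; the classroom track is higher overall.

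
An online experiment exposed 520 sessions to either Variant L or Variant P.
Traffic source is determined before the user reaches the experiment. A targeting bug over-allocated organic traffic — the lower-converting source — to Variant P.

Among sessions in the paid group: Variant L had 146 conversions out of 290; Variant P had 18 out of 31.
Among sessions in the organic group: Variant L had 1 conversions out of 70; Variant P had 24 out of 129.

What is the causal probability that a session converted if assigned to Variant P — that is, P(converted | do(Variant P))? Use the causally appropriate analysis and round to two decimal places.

0.43

Here traffic source is a common cause — it drives both which variant a case falls under and the outcome. The crude comparison mixes populations; the stratum-specific rates are the causally relevant ones.
Standardising Variant P to the population traffic source mix: 0.617·18/31 + 0.383·24/129 = 0.430.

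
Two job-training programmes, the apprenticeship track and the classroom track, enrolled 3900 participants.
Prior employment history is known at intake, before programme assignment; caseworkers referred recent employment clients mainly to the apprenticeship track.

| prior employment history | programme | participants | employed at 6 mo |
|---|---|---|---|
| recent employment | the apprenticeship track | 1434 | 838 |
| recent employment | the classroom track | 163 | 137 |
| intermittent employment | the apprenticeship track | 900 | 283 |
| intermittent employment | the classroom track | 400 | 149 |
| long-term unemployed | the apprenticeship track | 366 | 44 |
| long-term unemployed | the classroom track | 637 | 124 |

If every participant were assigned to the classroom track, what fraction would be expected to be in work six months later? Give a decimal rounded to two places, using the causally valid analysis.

Nothing the programme does changes prior employment history; the imbalance is an allocation artefact. With prior employment history also predicting the outcome, the pooled figure is confounded, and the within-stratum comparison is the causal one.
Standardising the classroom track to the population prior employment history mix: 0.409·137/163 + 0.333·149/400 + 0.257·124/637 = 0.518.

0.52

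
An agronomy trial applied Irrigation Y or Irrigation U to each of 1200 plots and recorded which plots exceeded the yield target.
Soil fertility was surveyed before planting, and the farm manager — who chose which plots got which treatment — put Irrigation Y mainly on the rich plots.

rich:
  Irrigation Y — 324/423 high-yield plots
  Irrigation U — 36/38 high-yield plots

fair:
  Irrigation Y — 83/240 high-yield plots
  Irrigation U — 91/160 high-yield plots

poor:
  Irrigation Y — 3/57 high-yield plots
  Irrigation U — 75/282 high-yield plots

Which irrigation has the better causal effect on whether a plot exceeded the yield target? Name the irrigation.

Irrigation U is higher inside every soil fertility stratum but Irrigation Y is higher in aggregate. Whether to stratify depends on how soil fertility relates to the irrigation.
Soil fertility differs across irrigations for reasons unrelated to any effect of the irrigation itself, and it separately predicts the outcome — a classic confounder. We must compare within soil fertility levels.
Within each level — rich: 76.6% vs 94.7%; fair: 34.6% vs 56.9%; poor: 5.3% vs 26.6% — Irrigation U is higher every time.

Irrigation U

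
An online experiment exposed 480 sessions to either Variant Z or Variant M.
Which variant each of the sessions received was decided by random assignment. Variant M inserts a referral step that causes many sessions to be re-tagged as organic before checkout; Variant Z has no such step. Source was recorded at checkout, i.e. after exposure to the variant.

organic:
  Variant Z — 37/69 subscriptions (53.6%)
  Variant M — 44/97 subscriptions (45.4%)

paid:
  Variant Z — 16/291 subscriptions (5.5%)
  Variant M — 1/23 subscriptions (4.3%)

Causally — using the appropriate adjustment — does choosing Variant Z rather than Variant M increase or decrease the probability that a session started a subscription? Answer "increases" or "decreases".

decreases

Traffic source is recorded after the variant and is itself shifted by it — it sits on the causal path from variant to outcome. Conditioning on a mediator would strip out part of the effect we want; the pooled comparison gives the total causal effect.
Pooled: Variant Z 14.7% vs Variant M 37.5%; Variant M is higher overall.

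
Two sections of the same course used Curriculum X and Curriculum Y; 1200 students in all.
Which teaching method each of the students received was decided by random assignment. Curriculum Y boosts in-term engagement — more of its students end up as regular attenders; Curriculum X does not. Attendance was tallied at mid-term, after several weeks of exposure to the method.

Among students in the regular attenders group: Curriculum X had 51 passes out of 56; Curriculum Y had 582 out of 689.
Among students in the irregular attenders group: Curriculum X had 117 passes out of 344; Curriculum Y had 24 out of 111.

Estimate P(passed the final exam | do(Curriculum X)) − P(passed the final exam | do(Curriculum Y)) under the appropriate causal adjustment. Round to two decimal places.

Curriculum X is higher inside every mid-term attendance stratum but Curriculum Y is higher in aggregate. Whether to stratify depends on how mid-term attendance relates to the teaching method.
Because the teaching method influences mid-term attendance, mid-term attendance is a post-treatment mediator, not a confounder. Stratifying on it would bias the estimate; the causal effect is the crude pooled difference.
The causal difference is the pooled difference: 0.420 − 0.757 = -0.338.

-0.34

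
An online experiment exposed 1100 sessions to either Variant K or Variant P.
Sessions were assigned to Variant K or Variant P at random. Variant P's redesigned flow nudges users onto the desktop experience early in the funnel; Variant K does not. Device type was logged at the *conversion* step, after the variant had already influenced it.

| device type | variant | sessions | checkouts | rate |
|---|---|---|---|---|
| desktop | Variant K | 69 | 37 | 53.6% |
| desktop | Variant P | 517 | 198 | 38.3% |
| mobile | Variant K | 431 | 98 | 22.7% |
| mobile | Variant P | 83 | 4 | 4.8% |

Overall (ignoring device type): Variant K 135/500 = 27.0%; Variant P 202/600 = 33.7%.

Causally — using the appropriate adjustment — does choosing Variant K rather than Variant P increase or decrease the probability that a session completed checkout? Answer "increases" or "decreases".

decreases

Device type is downstream of the variant. One should not condition on a consequence of treatment, so the overall rates are the right comparison.
Pooled: Variant K 27.0% vs Variant P 33.7%; Variant P is higher overall.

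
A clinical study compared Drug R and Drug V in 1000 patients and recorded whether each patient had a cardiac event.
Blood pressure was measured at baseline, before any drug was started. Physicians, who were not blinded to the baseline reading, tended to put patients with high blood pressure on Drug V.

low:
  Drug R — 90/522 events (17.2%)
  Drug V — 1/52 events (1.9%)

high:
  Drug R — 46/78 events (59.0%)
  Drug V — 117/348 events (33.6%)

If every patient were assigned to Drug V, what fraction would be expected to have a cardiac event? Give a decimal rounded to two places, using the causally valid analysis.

0.15

The blood pressure-specific comparison favours Drug V throughout, but the pooled figures favour Drug R. The question is whether to condition on blood pressure.
Here blood pressure is a common cause — it drives both which drug a case falls under and the outcome. The crude comparison mixes populations; the stratum-specific rates are the causally relevant ones.
Standardising Drug V to the population blood pressure mix: 0.574·1/52 + 0.426·117/348 = 0.154.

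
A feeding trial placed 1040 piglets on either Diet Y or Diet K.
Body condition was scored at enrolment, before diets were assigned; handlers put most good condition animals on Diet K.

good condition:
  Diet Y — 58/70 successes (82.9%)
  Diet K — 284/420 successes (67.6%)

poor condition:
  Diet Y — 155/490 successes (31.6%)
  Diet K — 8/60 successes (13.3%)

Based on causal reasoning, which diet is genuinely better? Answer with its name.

Within every starting body condition level Diet Y has the higher rate, yet pooled Diet K does — Simpson's reversal.
Starting body condition differs across diets for reasons unrelated to any effect of the diet itself, and it separately predicts the outcome — a classic confounder. We must compare within starting body condition levels.
Within each level — good condition: 82.9% vs 67.6%; poor condition: 31.6% vs 13.3% — Diet Y is higher every time.

Diet Y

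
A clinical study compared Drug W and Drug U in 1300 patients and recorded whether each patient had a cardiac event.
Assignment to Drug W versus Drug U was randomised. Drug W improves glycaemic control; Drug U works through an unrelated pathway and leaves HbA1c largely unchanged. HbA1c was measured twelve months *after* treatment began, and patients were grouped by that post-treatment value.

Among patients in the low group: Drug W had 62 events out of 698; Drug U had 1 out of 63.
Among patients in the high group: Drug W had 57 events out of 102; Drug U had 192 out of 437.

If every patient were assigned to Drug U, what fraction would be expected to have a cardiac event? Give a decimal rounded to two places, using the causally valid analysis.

0.39

The stratified and pooled comparisons disagree (Drug U wins within each HbA1c; Drug W wins overall), so the answer turns on the causal role of HbA1c.
HbA1c is downstream of the drug. One should not condition on a consequence of treatment, so the overall rates are the right comparison.
So P(outcome | do(Drug U)) is just the pooled rate for Drug U: 193/500 = 0.386.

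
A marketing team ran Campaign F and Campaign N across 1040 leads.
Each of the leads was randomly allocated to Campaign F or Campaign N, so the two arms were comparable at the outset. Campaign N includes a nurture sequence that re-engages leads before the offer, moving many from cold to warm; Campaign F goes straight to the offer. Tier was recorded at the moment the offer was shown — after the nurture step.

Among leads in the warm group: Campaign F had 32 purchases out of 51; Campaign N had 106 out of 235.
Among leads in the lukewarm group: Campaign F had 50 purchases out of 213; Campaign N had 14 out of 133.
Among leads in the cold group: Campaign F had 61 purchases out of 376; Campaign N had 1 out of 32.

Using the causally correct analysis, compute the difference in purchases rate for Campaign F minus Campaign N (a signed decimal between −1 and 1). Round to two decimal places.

Because the campaign influences engagement tier, engagement tier is a post-treatment mediator, not a confounder. Stratifying on it would bias the estimate; the causal effect is the crude pooled difference.
The causal difference is the pooled difference: 0.223 − 0.302 = -0.079.

-0.08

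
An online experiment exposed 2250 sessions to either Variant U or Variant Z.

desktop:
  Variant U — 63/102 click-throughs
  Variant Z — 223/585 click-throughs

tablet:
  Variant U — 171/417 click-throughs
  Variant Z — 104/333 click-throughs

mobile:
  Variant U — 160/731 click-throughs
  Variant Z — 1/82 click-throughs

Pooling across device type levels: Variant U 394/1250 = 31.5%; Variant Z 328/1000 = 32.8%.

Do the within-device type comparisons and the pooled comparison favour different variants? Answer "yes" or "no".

yes

Within each device type level (desktop 61.8% vs 38.1%; tablet 41.0% vs 31.2%; mobile 21.9% vs 1.2%), Variant U has the higher rate every time. Pooled: 31.5% vs 32.8% — Variant Z has the higher rate overall. The two comparisons disagree.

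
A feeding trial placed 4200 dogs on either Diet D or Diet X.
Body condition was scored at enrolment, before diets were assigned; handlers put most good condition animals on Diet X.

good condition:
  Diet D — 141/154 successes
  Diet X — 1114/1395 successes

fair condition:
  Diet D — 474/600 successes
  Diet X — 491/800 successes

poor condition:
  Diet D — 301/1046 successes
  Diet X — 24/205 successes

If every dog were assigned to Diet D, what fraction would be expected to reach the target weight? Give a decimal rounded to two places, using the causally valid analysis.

0.69

The stratified and pooled comparisons disagree (Diet D wins within each starting body condition; Diet X wins overall), so the answer turns on the causal role of starting body condition.
Starting body condition satisfies the back-door criterion: it is not a descendant of the diet, and it blocks the spurious path from diet to outcome. Adjusting for it (i.e., using the within-starting body condition rates) gives the causal effect.
Standardising Diet D to the population starting body condition mix: 0.369·141/154 + 0.333·474/600 + 0.298·301/1046 = 0.687.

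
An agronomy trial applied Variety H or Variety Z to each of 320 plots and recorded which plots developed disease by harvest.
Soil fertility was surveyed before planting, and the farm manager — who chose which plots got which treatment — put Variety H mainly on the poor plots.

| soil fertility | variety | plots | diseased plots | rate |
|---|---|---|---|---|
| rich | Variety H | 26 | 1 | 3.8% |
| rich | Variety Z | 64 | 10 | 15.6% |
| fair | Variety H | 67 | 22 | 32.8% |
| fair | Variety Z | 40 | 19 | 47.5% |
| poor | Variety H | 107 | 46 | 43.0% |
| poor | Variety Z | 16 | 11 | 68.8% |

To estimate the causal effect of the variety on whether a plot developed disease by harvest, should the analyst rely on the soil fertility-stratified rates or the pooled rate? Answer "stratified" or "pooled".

stratified

Since soil fertility is a pre-existing factor (not a product of the variety) and it affects the outcome on its own, it is a confounder. The stratified rates, not the pooled rate, identify the causal effect.
Within each level — rich: 3.8% vs 15.6%; fair: 32.8% vs 47.5%; poor: 43.0% vs 68.8% — Variety H is lower every time.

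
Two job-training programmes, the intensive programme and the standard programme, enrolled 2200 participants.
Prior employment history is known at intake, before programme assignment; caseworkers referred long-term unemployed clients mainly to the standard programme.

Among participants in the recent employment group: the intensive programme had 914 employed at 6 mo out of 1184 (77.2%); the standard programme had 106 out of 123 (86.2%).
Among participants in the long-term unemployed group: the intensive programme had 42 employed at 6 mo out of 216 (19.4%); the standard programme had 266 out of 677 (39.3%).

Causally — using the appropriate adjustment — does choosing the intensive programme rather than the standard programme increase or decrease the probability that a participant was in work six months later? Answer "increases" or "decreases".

decreases

Nothing the programme does changes prior employment history; the imbalance is an allocation artefact. With prior employment history also predicting the outcome, the pooled figure is confounded, and the within-stratum comparison is the causal one.
Within each level — recent employment: 77.2% vs 86.2%; long-term unemployed: 19.4% vs 39.3% — the standard programme is higher every time.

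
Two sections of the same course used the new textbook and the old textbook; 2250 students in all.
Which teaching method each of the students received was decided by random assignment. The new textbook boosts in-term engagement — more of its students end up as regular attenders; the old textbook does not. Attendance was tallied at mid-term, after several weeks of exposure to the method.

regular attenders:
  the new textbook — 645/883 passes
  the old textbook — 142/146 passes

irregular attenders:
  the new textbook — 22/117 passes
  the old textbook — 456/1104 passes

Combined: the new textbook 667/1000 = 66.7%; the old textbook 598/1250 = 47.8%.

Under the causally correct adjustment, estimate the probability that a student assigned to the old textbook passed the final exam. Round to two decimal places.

The mid-term attendance-specific comparison favours the old textbook throughout, but the pooled figures favour the new textbook. The question is whether to condition on mid-term attendance.
Mid-term attendance here is a post-treatment variable shaped by the teaching method; conditioning on it would introduce bias rather than remove it. The overall comparison is the causal one.
So P(outcome | do(the old textbook)) is just the pooled rate for the old textbook: 598/1250 = 0.478.

0.48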